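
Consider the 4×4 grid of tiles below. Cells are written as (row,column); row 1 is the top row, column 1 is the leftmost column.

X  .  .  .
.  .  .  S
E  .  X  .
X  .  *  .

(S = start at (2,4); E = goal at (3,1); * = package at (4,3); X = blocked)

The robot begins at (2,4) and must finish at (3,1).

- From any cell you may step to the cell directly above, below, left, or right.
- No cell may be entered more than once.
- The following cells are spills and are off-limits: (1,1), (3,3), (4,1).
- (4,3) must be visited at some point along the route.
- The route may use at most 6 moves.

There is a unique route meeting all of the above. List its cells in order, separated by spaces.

The 6-move cap with required stops at (4,3) leaves no slack for detours.
Route from (2,4): 2× down (reaching (4,4)), 2× left (reaching (4,2)), up to (3,2), left to (3,1) — 6 moves in all.
Check: all required cells visited; 6 ≤ 6 moves.

(2,4) (3,4) (4,4) (4,3) (4,2) (3,2) (3,1)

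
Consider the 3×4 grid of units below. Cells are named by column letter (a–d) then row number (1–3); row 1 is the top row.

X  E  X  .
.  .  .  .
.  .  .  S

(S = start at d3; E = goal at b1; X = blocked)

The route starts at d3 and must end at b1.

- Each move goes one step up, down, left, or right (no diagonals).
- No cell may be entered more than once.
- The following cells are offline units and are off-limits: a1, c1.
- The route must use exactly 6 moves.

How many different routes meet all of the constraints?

2

Need simple routes of exactly 6 moves from d3 to b1 (Manhattan distance 4, so 1 moves are spent on a detour and 1 undoing it).
Enumerating: d3 d2 c2 c3 b3 b2 b1 | d3 c3 b3 a3 a2 b2 b1.
That gives 2 routes.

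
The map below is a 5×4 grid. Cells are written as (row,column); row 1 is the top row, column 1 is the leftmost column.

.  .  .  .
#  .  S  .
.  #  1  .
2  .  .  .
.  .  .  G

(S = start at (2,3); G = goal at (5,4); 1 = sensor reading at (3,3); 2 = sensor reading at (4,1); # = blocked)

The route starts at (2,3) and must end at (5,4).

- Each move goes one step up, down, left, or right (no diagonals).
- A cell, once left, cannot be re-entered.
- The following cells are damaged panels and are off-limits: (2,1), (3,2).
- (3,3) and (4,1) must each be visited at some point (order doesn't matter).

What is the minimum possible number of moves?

Any route passes through (3,3) and (4,1) in some order between (2,3) and (5,4). Summing Manhattan distances along each leg and taking the cheapest ordering ((2,3) → (3,3) → (4,1) → (5,4)) gives a lower bound of 1 + 3 + 4 = 8 moves.
A route of 8 moves achieves this: (2,3) → (3,3) → (4,3) → (4,2) → (4,1) → (5,1) → (5,2) → (5,3) → (5,4).
Since 8 matches the lower bound, it is optimal.

8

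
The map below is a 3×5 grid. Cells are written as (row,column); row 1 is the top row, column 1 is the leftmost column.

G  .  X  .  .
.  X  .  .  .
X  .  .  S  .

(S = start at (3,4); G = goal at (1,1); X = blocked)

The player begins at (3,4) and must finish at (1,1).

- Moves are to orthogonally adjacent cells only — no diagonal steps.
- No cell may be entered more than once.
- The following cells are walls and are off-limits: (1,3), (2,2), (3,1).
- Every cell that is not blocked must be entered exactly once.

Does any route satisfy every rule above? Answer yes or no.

Cell (1,2) has only one open neighbour but is neither the start nor the goal, so a Hamiltonian route would have to both enter and leave it through the same neighbour — impossible without revisiting.

no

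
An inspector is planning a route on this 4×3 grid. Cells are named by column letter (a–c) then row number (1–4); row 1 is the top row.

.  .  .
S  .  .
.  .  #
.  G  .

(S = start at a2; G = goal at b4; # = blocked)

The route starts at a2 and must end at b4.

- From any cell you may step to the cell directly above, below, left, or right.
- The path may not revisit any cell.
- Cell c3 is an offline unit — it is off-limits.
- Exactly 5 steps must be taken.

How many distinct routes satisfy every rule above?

2

Need simple routes of exactly 5 moves from a2 to b4 (Manhattan distance 3, so 1 moves are spent on a detour and 1 undoing it).
Enumerating: a2 a1 b1 b2 b3 b4 | a2 b2 b3 a3 a4 b4.
That gives 2 routes.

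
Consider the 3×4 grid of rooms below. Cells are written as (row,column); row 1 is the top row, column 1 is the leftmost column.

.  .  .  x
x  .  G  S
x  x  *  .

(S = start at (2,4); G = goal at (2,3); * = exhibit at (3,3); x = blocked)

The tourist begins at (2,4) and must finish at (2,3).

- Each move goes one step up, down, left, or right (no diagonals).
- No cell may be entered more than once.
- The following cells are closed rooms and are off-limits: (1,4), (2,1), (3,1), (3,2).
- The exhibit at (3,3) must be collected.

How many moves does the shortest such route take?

3

Any route passes through (3,3) somewhere between (2,4) and (2,3). Summing Manhattan distances along the two legs ((2,4) → (3,3) → (2,3)) gives a lower bound of 2 + 1 = 3 moves.
A route of 3 moves achieves this: (2,4) → (3,4) → (3,3) → (2,3).
Since 3 matches the lower bound, it is optimal.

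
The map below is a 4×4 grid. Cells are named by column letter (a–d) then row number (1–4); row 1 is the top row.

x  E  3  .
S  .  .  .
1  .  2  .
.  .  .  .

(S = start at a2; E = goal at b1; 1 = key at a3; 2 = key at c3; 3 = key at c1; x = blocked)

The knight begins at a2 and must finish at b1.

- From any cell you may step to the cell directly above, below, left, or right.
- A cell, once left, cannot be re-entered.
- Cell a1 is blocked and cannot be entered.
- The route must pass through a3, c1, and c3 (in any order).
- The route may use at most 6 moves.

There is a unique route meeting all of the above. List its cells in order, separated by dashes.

Any route must reach a3, c1, and c3 and still end at b1 within 6 moves, so the order of the required stops is forced.
Route from a2: down to a3, 2× right (reaching c3), 2× up (reaching c1), left to b1 — 6 moves in all.
Check: all required cells visited; 6 ≤ 6 moves.

a2 - a3 - b3 - c3 - c2 - c1 - b1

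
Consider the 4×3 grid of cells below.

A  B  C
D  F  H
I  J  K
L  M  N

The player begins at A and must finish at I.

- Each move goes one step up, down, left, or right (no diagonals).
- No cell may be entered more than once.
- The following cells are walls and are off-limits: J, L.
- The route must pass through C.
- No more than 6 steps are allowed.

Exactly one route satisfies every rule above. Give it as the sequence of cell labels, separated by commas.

The 6-move cap with required stops at C leaves no slack for detours.
Route from A: 2× right (reaching C), down to H, 2× left (reaching D), down to I — 6 moves in all.
Check: all required cells visited; 6 ≤ 6 moves.

A, B, C, H, F, D, I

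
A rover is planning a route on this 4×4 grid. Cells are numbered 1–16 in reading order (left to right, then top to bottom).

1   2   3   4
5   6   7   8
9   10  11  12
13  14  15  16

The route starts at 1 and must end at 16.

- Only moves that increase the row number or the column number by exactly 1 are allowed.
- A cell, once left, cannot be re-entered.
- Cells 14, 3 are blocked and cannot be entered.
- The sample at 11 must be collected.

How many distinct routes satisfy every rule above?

10

A right/down-only route from 1 to 16 makes exactly 3 down-moves and 3 right-moves in some order.
With no other constraints that would be C(6,3) = 20 routes.
Split at 11 and multiply the segment counts (each segment already excludes blocked cells): 1→11: 5; 11→16: 2; product = 10.
That gives 10 routes.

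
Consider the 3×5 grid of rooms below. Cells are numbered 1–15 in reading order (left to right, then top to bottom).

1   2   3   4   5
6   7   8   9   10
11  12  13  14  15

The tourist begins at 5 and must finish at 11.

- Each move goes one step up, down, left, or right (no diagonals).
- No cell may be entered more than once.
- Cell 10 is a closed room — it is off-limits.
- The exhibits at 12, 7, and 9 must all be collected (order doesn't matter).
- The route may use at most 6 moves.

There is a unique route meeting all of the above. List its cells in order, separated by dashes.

5 - 4 - 9 - 8 - 7 - 12 - 11

The 6-move cap with required stops at 12, 7, 9 leaves no slack for detours.
Route from 5: left 1 to 4, down 1 to 9, left 2 to 7, down 1 to 12, left 1 to 11 — 6 moves in all.
Check: all required cells visited; 6 ≤ 6 moves.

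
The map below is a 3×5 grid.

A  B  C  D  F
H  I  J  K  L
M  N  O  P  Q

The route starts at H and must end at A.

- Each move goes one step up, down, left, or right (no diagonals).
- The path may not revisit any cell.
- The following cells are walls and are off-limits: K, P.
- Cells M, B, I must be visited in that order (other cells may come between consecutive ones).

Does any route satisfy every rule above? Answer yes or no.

no

Ignoring the required order, 3 revisit-free routes from H to A pass through all of M, B, and I; the waypoint orders that occur are M → I → B (3) — never M → B → I.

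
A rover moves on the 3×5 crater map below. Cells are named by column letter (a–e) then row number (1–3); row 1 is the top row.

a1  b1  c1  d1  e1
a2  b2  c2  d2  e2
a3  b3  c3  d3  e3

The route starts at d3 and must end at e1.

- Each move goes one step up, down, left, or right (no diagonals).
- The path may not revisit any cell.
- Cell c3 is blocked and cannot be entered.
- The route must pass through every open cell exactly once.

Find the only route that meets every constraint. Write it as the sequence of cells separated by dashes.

d3 - e3 - e2 - d2 - c2 - b2 - b3 - a3 - a2 - a1 - b1 - c1 - d1 - e1

Need to visit all 14 open cells exactly once, starting at d3 and ending at e1.
Cell a3 has only two open neighbours (a2 and b3), so the path must pass straight through it: one of those is the cell it's entered from and the other is where it exits.
Route from d3: right 1 to e3, up 1 to e2, left 3 to b2, down 1 to b3, left 1 to a3, up 2 to a1, right 4 to e1 — 13 moves in all.
Check: all 14 open cells covered.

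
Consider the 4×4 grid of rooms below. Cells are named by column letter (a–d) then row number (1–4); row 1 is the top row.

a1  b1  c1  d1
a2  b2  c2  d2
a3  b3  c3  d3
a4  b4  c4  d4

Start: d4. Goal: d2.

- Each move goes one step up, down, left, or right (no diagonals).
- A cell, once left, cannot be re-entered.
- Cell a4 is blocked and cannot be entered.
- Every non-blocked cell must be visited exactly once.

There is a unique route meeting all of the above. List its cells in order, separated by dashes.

d4 - d3 - c3 - c4 - b4 - b3 - a3 - a2 - a1 - b1 - b2 - c2 - c1 - d1 - d2

Need to visit all 15 open cells exactly once, starting at d4 and ending at d2.
Cell a3 has only two open neighbours (a2 and b3), so the path must pass straight through it: one of those is the cell it's entered from and the other is where it exits.
Route from d4: up to d3, left to c3, down to c4, left to b4, up to b3, left to a3, 2× up (reaching a1), right to b1, down to b2, right to c2, up to c1, right to d1, down to d2 — 14 moves in all.
Check: all 15 open cells covered.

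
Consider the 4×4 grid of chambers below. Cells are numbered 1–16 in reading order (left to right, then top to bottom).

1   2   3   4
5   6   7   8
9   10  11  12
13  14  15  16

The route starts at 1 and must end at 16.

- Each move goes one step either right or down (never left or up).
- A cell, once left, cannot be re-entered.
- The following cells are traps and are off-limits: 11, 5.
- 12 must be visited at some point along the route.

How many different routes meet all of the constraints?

A right/down-only route from 1 to 16 makes exactly 3 down-moves and 3 right-moves in some order.
With no other constraints that would be C(6,3) = 20 routes.
Split at 12 and multiply the segment counts (each segment already excludes blocked cells): 1→12: 3; 12→16: 1; product = 3.
That gives 3 routes.

3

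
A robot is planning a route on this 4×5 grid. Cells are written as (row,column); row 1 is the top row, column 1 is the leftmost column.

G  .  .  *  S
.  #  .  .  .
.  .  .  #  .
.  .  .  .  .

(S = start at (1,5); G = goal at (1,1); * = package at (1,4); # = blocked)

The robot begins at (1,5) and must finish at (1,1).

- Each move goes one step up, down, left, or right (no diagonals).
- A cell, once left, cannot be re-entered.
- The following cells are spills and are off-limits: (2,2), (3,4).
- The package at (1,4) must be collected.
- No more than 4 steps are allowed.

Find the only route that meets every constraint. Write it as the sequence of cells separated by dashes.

The 4-move cap with required stops at (1,4) leaves no slack for detours.
Route from (1,5): left 4 to (1,1) — 4 moves in all.
Check: all required cells visited; 4 ≤ 4 moves.

(1,5) - (1,4) - (1,3) - (1,2) - (1,1)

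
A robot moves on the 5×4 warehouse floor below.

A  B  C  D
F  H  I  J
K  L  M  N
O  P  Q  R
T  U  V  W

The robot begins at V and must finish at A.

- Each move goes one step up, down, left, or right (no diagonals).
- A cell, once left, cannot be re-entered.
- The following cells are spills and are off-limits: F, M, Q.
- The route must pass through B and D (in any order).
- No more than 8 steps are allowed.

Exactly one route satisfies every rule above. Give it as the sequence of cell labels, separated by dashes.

The budget equals the shortest possible length, so every move has to be on a shortest route through the required cells.
Route from V: right to W, 4× up (reaching D), 3× left (reaching A) — 8 moves in all.
Check: all required cells visited; 8 ≤ 8 moves.

V - W - R - N - J - D - C - B - A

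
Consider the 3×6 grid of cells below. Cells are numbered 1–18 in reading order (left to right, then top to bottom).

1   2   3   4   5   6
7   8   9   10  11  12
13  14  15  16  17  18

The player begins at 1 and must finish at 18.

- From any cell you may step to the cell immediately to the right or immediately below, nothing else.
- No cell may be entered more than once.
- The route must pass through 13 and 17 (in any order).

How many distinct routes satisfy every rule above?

1

A right/down-only route from 1 to 18 makes exactly 2 down-moves and 5 right-moves in some order.
With no other constraints that would be C(7,2) = 21 routes.
A monotone route can only reach the required cells in the order 13, 17, so split there and multiply the segment counts: 1→13: 1; 13→17: 1; 17→18: 1; product = 1.
That gives 1 route.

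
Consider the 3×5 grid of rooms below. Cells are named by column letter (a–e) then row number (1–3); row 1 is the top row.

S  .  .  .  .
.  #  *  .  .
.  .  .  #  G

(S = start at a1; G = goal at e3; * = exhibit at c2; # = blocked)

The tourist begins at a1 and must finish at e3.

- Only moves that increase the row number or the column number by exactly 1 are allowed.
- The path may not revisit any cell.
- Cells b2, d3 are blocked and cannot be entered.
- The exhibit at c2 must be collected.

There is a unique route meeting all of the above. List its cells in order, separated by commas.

a1, b1, c1, c2, d2, e2, e3

Moves only go right or down, so the column and row indices never decrease.
Route from a1: right 2 to c1, down 1 to c2, right 2 to e2, down 1 to e3 — 6 moves in all.
Check: all required cells visited.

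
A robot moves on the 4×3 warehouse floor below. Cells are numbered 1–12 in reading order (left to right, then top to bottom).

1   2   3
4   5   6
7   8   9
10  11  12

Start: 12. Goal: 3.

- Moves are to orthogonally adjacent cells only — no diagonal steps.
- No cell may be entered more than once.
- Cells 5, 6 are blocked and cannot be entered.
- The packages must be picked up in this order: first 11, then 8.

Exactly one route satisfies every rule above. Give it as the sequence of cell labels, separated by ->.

The waypoints must appear in the order 11, 8, with no cell reused.
Route from 12: left 1 to 11, up 1 to 8, left 1 to 7, up 2 to 1, right 2 to 3 — 7 moves in all.
Check: order respected (11 at step 1, 8 at step 2).

12 -> 11 -> 8 -> 7 -> 4 -> 1 -> 2 -> 3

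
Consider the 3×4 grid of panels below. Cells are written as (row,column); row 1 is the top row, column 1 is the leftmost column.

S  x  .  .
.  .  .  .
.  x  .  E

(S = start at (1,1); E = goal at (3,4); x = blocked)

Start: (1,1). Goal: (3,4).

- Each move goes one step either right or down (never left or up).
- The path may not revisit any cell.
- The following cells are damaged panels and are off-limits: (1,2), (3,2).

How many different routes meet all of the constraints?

A right/down-only route from (1,1) to (3,4) makes exactly 2 down-moves and 3 right-moves in some order.
With no other constraints that would be C(5,2) = 10 routes.
Subtract routes through each blocked cell (inclusion–exclusion for overlaps): − through (1,2): 6 − through (3,2): 3 + through (1,2)&(3,2): 1 → 2.
That gives 2 routes.

2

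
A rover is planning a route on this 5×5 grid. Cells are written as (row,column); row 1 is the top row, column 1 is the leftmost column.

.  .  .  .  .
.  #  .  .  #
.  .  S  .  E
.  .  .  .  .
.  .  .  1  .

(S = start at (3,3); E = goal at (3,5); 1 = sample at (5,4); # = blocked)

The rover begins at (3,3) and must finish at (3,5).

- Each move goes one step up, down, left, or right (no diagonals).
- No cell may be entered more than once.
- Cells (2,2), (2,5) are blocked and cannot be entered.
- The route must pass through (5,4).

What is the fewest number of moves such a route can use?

6

Any route passes through (5,4) somewhere between (3,3) and (3,5). Summing Manhattan distances along the two legs ((3,3) → (5,4) → (3,5)) gives a lower bound of 3 + 3 = 6 moves.
A route of 6 moves achieves this: (3,3) → (4,3) → (5,3) → (5,4) → (4,4) → (3,4) → (3,5).
Since 6 matches the lower bound, it is optimal.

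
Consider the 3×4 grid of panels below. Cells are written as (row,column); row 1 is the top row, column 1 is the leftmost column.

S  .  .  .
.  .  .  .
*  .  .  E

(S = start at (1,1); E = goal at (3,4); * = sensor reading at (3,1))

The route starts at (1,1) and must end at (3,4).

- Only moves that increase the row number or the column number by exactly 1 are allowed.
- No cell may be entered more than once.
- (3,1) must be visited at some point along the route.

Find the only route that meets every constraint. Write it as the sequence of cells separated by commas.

Moves only go right or down, so the column and row indices never decrease.
Route from (1,1): 2× down (reaching (3,1)), 3× right (reaching (3,4)) — 5 moves in all.
Check: all required cells visited.

(1,1), (2,1), (3,1), (3,2), (3,3), (3,4)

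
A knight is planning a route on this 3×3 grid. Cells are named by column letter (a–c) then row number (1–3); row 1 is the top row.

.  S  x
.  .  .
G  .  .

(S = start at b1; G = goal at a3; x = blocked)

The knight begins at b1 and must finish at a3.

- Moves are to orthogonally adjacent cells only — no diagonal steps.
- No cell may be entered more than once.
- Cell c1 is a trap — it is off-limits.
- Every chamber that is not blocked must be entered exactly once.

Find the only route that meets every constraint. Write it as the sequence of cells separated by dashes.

b1 - a1 - a2 - b2 - c2 - c3 - b3 - a3

Need to visit all 8 open cells exactly once, starting at b1 and ending at a3.
Cell c3 has only two open neighbours (c2 and b3), so the path must pass straight through it: one of those is the cell it's entered from and the other is where it exits.
Route from b1: left to a1, down to a2, 2× right (reaching c2), down to c3, 2× left (reaching a3) — 7 moves in all.
Check: all 8 open cells covered.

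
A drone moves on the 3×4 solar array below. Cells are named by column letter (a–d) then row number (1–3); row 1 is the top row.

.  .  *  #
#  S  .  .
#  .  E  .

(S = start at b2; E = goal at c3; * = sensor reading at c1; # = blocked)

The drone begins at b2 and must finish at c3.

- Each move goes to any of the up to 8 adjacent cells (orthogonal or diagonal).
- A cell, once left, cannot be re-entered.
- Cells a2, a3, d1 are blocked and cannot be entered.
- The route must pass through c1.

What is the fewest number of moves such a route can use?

3

Any route passes through c1 somewhere between b2 and c3. Summing Chebyshev distances along the two legs (b2 → c1 → c3) gives a lower bound of 1 + 2 = 3 moves.
A route of 3 moves achieves this: b2 → c1 → c2 → c3.
Since 3 matches the lower bound, it is optimal.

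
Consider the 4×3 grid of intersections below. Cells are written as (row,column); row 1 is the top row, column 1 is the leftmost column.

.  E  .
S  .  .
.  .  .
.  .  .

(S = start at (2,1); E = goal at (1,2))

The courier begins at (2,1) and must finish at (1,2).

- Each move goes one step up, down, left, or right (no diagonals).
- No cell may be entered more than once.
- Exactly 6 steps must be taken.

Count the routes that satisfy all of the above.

5

Need simple routes of exactly 6 moves from (2,1) to (1,2) (Manhattan distance 2, so 2 moves are spent on a detour and 2 undoing it).
Enumerating: (2,1) (3,1) (4,1) (4,2) (3,2) (2,2) (1,2) | (2,1) (3,1) (3,2) (2,2) (2,3) (1,3) (1,2) | (2,1) (3,1) (3,2) (3,3) (2,3) (1,3) (1,2) | (2,1) (3,1) (3,2) (3,3) (2,3) (2,2) (1,2) | (2,1) (2,2) (3,2) (3,3) (2,3) (1,3) (1,2).
That gives 5 routes.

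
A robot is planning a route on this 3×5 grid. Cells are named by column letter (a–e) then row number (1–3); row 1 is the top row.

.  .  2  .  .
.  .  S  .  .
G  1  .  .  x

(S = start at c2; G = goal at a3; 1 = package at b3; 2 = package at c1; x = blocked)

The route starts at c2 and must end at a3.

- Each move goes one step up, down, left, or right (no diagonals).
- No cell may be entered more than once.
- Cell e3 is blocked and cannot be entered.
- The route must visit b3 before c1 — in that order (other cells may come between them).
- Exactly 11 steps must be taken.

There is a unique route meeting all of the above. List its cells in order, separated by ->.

The waypoints must appear in the order b3, c1, with no cell reused.
Route from c2: left to b2, down to b3, 2× right (reaching d3), 2× up (reaching d1), 3× left (reaching a1), 2× down (reaching a3) — 11 moves in all.
Check: order respected (1 at step 2, 2 at step 7); 11 moves as required.

c2 -> b2 -> b3 -> c3 -> d3 -> d2 -> d1 -> c1 -> b1 -> a1 -> a2 -> a3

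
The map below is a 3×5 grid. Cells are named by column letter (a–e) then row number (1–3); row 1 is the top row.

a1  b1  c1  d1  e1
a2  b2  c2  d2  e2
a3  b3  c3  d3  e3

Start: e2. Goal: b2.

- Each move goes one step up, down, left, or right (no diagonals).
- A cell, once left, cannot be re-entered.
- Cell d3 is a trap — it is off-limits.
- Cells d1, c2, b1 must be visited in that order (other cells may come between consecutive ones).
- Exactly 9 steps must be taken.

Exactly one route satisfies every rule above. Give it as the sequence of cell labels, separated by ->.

e2 -> e1 -> d1 -> d2 -> c2 -> c1 -> b1 -> a1 -> a2 -> b2

The waypoints must appear in the order d1, c2, b1, with no cell reused.
Route from e2: up 1 to e1, left 1 to d1, down 1 to d2, left 1 to c2, up 1 to c1, left 2 to a1, down 1 to a2, right 1 to b2 — 9 moves in all.
Check: order respected (d1 at step 2, c2 at step 4, b1 at step 6); 9 moves as required.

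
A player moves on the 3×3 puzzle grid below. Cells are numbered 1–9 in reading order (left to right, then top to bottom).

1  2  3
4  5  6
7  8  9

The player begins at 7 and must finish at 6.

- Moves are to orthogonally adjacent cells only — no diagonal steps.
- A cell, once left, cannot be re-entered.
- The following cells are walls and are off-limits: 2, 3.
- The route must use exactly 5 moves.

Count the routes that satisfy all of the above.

Need simple routes of exactly 5 moves from 7 to 6 (Manhattan distance 3, so 1 moves are spent on a detour and 1 undoing it).
Enumerating: 7 4 5 8 9 6.
That gives 1 route.

1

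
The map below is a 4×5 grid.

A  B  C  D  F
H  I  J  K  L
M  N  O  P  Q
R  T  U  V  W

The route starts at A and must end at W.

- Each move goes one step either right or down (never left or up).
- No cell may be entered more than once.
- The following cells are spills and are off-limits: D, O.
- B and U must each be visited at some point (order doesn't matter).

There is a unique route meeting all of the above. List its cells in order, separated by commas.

Moves only go right or down, so the column and row indices never decrease.
Route from A: right 1 to B, down 3 to T, right 3 to W — 7 moves in all.
Check: all required cells visited.

A, B, I, N, T, U, V, W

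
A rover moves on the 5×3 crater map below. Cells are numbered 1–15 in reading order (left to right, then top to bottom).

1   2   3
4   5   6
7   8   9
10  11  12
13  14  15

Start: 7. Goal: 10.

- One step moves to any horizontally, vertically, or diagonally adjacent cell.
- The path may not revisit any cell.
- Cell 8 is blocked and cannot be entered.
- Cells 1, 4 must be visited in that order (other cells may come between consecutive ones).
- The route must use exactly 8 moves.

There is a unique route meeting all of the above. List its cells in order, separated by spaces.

7 5 1 4 2 6 9 11 10

The waypoints must appear in the order 1, 4, with no cell reused.
Route from 7: up-right to 5, up-left to 1, down to 4, up-right to 2, down-right to 6, down to 9, down-left to 11, left to 10 — 8 moves in all.
Check: order respected (1 at step 2, 4 at step 3); 8 moves as required.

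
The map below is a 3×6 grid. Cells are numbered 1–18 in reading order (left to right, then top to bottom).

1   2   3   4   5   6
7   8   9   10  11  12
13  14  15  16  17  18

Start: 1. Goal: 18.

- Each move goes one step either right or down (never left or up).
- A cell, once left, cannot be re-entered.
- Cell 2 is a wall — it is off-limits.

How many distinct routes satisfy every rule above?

6

A right/down-only route from 1 to 18 makes exactly 2 down-moves and 5 right-moves in some order.
With no other constraints that would be C(7,2) = 21 routes.
Subtract routes through each blocked cell (inclusion–exclusion for overlaps): − through 2: 15 → 6.
That gives 6 routes.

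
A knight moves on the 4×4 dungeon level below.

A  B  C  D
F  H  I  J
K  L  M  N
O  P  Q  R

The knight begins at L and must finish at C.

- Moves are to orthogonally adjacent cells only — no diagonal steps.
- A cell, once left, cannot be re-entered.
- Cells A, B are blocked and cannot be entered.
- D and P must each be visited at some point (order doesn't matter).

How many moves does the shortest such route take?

Any route passes through D and P in some order between L and C. Summing Manhattan distances along each leg and taking the cheapest ordering (L → P → D → C) gives a lower bound of 1 + 5 + 1 = 7 moves.
A route of 7 moves achieves this: L → P → Q → M → I → J → D → C.
Since 7 matches the lower bound, it is optimal.

7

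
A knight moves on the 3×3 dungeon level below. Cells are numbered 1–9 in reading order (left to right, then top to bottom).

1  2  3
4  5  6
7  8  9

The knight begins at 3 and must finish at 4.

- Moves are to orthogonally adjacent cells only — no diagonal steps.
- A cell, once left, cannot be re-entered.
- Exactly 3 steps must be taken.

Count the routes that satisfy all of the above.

3

Need simple routes of exactly 3 moves from 3 to 4 (Manhattan distance 3, so 0 moves are spent on a detour and 0 undoing it).
Enumerating: 3 6 5 4 | 3 2 5 4 | 3 2 1 4.
That gives 3 routes.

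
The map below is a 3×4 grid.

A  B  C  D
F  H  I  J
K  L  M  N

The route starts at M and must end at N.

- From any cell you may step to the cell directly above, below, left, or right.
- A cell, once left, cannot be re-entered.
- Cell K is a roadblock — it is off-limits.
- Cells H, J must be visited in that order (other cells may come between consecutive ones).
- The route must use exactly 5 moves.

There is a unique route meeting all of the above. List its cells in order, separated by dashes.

The waypoints must appear in the order H, J, with no cell reused.
Route from M: left to L, up to H, 2× right (reaching J), down to N — 5 moves in all.
Check: order respected (H at step 2, J at step 4); 5 moves as required.

M - L - H - I - J - N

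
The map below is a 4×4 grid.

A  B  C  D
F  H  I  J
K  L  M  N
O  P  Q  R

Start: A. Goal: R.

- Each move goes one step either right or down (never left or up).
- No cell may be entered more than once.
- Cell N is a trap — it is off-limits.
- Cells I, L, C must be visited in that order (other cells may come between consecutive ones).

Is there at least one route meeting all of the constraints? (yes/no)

L lies to the left of I, so going from I to L would need a leftward move — but moves only go right/down, so I cannot be visited before L.

no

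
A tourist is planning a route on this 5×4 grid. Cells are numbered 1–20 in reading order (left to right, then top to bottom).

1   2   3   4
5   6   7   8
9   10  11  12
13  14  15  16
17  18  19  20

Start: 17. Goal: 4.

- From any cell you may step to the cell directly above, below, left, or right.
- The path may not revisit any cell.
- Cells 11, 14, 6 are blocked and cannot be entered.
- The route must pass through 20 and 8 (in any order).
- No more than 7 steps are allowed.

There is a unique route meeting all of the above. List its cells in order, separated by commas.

The budget equals the shortest possible length, so every move has to be on a shortest route through the required cells.
Route from 17: 3× right (reaching 20), 4× up (reaching 4) — 7 moves in all.
Check: all required cells visited; 7 ≤ 7 moves.

17, 18, 19, 20, 16, 12, 8, 4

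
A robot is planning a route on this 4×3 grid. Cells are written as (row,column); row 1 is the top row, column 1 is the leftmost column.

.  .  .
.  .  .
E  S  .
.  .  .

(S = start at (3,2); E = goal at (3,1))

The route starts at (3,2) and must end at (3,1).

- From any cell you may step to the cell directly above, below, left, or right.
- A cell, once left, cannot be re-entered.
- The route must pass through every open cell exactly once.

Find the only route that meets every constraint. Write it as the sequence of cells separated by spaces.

Need to visit all 12 open cells exactly once, starting at (3,2) and ending at (3,1).
Cell (1,1) has only two open neighbours ((2,1) and (1,2)), so the path must pass straight through it: one of those is the cell it's entered from and the other is where it exits.
Route from (3,2): up to (2,2), left to (2,1), up to (1,1), 2× right (reaching (1,3)), 3× down (reaching (4,3)), 2× left (reaching (4,1)), up to (3,1) — 11 moves in all.
Check: all 12 open cells covered.

(3,2) (2,2) (2,1) (1,1) (1,2) (1,3) (2,3) (3,3) (4,3) (4,2) (4,1) (3,1)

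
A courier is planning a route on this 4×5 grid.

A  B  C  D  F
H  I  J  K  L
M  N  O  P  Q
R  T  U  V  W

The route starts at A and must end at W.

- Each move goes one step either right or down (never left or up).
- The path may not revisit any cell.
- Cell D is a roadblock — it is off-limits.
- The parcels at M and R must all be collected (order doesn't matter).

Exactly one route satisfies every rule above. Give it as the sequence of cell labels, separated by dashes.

A - H - M - R - T - U - V - W

Moves only go right or down, so the column and row indices never decrease.
Route from A: 3× down (reaching R), 4× right (reaching W) — 7 moves in all.
Check: all required cells visited.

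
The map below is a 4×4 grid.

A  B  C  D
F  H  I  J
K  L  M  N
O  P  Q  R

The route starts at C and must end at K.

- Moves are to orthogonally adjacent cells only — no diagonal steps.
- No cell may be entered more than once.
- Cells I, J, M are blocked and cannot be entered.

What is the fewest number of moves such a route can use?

4

The Manhattan distance from C to K is |1−3| + |3−1| = 4, so at least 4 moves are needed.
A route of 4 moves achieves this: C → B → H → L → K.
Since 4 matches the lower bound, it is optimal.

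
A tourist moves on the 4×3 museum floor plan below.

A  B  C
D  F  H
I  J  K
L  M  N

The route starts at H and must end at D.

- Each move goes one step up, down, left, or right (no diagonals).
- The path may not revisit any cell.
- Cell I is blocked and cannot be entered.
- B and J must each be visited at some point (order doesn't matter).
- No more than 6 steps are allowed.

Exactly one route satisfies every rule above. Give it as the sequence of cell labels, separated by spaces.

H K J F B A D

The budget equals the shortest possible length, so every move has to be on a shortest route through the required cells.
Route from H: down to K, left to J, 2× up (reaching B), left to A, down to D — 6 moves in all.
Check: all required cells visited; 6 ≤ 6 moves.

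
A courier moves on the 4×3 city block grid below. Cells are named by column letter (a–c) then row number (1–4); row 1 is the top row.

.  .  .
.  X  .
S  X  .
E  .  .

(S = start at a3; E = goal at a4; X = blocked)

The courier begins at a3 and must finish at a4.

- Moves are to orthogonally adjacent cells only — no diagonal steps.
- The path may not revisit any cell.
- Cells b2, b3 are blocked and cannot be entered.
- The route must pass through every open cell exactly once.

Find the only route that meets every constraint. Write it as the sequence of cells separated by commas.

a3, a2, a1, b1, c1, c2, c3, c4, b4, a4

Need to visit all 10 open cells exactly once, starting at a3 and ending at a4.
Route from a3: up 2 to a1, right 2 to c1, down 3 to c4, left 2 to a4 — 9 moves in all.
Check: all 10 open cells covered.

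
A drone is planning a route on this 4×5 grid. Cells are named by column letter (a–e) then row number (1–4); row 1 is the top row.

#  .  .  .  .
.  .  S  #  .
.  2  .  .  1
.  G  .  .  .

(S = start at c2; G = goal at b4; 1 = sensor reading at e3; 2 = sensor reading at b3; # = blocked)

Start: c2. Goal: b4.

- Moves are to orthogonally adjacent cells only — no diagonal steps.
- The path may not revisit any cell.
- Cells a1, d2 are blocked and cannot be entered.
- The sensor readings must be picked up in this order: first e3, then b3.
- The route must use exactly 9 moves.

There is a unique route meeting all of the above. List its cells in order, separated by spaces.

c2 c1 d1 e1 e2 e3 d3 c3 b3 b4

The waypoints must appear in the order e3, b3, with no cell reused.
Route from c2: up 1 to c1, right 2 to e1, down 2 to e3, left 3 to b3, down 1 to b4 — 9 moves in all.
Check: order respected (1 at step 5, 2 at step 8); 9 moves as required.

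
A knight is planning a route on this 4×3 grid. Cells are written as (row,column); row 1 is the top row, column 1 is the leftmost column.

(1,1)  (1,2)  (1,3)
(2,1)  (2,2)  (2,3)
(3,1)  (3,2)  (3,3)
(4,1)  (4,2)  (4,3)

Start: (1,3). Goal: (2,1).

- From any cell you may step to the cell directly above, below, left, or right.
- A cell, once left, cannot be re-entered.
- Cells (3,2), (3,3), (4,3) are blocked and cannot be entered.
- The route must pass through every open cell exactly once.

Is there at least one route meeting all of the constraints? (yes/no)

no

Cell (4,2) has only one open neighbour but is neither the start nor the goal, so a Hamiltonian route would have to both enter and leave it through the same neighbour — impossible without revisiting.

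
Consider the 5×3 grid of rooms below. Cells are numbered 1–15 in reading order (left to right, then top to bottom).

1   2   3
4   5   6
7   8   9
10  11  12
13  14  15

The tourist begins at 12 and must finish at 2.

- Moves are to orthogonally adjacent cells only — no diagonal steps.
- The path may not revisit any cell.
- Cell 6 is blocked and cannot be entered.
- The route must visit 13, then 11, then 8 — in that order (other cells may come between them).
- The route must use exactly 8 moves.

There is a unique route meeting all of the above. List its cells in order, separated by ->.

The waypoints must appear in the order 13, 11, 8, with no cell reused.
Route from 12: down 1 to 15, left 2 to 13, up 1 to 10, right 1 to 11, up 3 to 2 — 8 moves in all.
Check: order respected (13 at step 3, 11 at step 5, 8 at step 6); 8 moves as required.

12 -> 15 -> 14 -> 13 -> 10 -> 11 -> 8 -> 5 -> 2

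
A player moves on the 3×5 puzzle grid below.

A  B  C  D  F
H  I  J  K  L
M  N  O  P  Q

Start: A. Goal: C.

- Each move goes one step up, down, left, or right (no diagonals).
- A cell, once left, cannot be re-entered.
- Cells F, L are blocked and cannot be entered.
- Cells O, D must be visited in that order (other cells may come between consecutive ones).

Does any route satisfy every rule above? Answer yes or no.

One route that works: A → H → M → N → O → J → K → D → C.

yes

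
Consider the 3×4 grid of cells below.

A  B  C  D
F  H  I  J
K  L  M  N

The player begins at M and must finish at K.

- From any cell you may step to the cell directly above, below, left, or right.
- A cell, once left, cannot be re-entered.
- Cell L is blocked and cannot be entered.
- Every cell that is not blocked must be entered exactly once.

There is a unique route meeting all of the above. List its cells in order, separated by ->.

Need to visit all 11 open cells exactly once, starting at M and ending at K.
Cell D has only two open neighbours (J and C), so the path must pass straight through it: one of those is the cell it's entered from and the other is where it exits.
Route from M: right to N, 2× up (reaching D), left to C, down to I, left to H, up to B, left to A, 2× down (reaching K) — 10 moves in all.
Check: all 11 open cells covered.

M -> N -> J -> D -> C -> I -> H -> B -> A -> F -> K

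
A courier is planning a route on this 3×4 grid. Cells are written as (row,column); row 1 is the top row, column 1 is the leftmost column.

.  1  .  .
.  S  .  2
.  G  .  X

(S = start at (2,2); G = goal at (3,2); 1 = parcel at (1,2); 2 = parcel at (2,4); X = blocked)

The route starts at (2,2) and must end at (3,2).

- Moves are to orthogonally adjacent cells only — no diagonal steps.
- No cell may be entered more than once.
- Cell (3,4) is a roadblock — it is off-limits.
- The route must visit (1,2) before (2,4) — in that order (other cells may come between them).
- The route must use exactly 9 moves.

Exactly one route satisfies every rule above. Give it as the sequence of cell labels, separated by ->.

The waypoints must appear in the order (1,2), (2,4), with no cell reused.
Route from (2,2): left to (2,1), up to (1,1), 3× right (reaching (1,4)), down to (2,4), left to (2,3), down to (3,3), left to (3,2) — 9 moves in all.
Check: order respected (1 at step 3, 2 at step 6); 9 moves as required.

(2,2) -> (2,1) -> (1,1) -> (1,2) -> (1,3) -> (1,4) -> (2,4) -> (2,3) -> (3,3) -> (3,2)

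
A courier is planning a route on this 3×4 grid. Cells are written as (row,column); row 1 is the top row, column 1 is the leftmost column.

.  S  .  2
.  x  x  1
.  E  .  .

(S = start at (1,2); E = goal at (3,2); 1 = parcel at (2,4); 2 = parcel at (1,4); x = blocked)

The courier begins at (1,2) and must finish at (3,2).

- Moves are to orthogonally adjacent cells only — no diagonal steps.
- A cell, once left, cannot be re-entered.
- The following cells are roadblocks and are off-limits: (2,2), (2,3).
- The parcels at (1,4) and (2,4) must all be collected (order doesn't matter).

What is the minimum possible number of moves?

Any route passes through (1,4) and (2,4) in some order between (1,2) and (3,2). Summing Manhattan distances along each leg and taking the cheapest ordering ((1,2) → (1,4) → (2,4) → (3,2)) gives a lower bound of 2 + 1 + 3 = 6 moves.
A route of 6 moves achieves this: (1,2) → (1,3) → (1,4) → (2,4) → (3,4) → (3,3) → (3,2).
Since 6 matches the lower bound, it is optimal.

6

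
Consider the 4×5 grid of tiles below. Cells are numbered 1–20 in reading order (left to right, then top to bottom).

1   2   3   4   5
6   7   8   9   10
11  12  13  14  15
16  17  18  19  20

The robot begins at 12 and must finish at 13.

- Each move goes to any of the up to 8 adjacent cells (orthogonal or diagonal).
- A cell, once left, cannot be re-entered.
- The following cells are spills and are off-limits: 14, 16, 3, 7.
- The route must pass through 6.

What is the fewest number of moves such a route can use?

4

Any route passes through 6 somewhere between 12 and 13. Summing Chebyshev distances along the two legs (12 → 6 → 13) gives a lower bound of 1 + 2 = 3 moves.
The shortest route satisfying every rule uses 4 moves: 12 → 6 → 2 → 8 → 13.
The no-revisit rule (legs can't share cells) pushes the minimum above the 3-move bound; an exhaustive check rules out every length from 3 to 3, leaving 4 as the minimum.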